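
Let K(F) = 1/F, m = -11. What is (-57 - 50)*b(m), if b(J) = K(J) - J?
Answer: -12840/11 ≈ -1167.3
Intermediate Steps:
b(J) = 1/J - J
(-57 - 50)*b(m) = (-57 - 50)*(1/(-11) - 1*(-11)) = -107*(-1/11 + 11) = -107*120/11 = -12840/11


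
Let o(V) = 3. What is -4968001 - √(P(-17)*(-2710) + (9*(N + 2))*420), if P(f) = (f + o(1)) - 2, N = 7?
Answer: -4968001 - 2*√19345 ≈ -4.9683e+6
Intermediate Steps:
P(f) = 1 + f (P(f) = (f + 3) - 2 = (3 + f) - 2 = 1 + f)
-4968001 - √(P(-17)*(-2710) + (9*(N + 2))*420) = -4968001 - √((1 - 17)*(-2710) + (9*(7 + 2))*420) = -4968001 - √(-16*(-2710) + (9*9)*420) = -4968001 - √(43360 + 81*420) = -4968001 - √(43360 + 34020) = -4968001 - √77380 = -4968001 - 2*√19345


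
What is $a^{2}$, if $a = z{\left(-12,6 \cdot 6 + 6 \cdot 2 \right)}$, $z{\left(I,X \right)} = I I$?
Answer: $20736$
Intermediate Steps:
$z{\left(I,X \right)} = I^{2}$
$a = 144$ ($a = \left(-12\right)^{2} = 144$)
$a^{2} = 144^{2} = 20736$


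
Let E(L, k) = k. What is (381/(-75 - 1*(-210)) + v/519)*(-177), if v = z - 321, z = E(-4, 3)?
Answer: -1014859/2595 ≈ -391.08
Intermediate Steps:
z = 3
v = -318 (v = 3 - 321 = -318)
(381/(-75 - 1*(-210)) + v/519)*(-177) = (381/(-75 - 1*(-210)) - 318/519)*(-177) = (381/(-75 + 210) - 318*1/519)*(-177) = (381/135 - 106/173)*(-177) = (381*(1/135) - 106/173)*(-177) = (127/45 - 106/173)*(-177) = (17201/7785)*(-177) = -1014859/2595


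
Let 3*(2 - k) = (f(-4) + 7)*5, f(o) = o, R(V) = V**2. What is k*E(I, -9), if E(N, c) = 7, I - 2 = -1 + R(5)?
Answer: -21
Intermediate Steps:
I = 26 (I = 2 + (-1 + 5**2) = 2 + (-1 + 25) = 2 + 24 = 26)
k = -3 (k = 2 - (-4 + 7)*5/3 = 2 - 5 = -3)
k*E(I, -9) = -3*7 = -21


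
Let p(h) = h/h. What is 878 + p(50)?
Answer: 879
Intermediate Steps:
p(h) = 1
878 + p(50) = 878 + 1 = 879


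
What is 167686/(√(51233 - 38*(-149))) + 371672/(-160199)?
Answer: -371672/160199 + 167686*√56895/56895 ≈ 700.69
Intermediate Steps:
167686/(√(51233 - 38*(-149))) + 371672/(-160199) = 167686/(√(51233 + 5662)) + 371672*(-1/160199) = 167686/(√56895) - 371672/160199 = 167686*(√56895/56895) - 371672/160199 = 167686*√56895/56895 - 371672/160199 = -371672/160199 + 167686*√56895/56895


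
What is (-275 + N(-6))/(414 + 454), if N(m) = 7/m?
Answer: -1657/5208 ≈ -0.31816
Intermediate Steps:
(-275 + N(-6))/(414 + 454) = (-275 + 7/(-6))/(414 + 454) = (-275 + 7*(-1/6))/868 = (-275 - 7/6)*(1/868) = -1657/6*1/868 = -1657/5208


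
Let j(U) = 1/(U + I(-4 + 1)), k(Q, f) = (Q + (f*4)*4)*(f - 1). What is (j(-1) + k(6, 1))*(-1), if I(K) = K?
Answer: ¼ ≈ 0.25000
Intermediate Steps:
k(Q, f) = (-1 + f)*(Q + 16*f) (k(Q, f) = (Q + (4*f)*4)*(-1 + f) = (Q + 16*f)*(-1 + f) = (-1 + f)*(Q + 16*f))
j(U) = 1/(-3 + U) (j(U) = 1/(U + (-4 + 1)) = 1/(U - 3) = 1/(-3 + U))
(j(-1) + k(6, 1))*(-1) = (1/(-3 - 1) + (-1*6 - 16*1 + 16*1² + 6*1))*(-1) = (1/(-4) + (-6 - 16 + 16*1 + 6))*(-1) = (-¼ + (-6 - 16 + 16 + 6))*(-1) = (-¼ + 0)*(-1) = -¼*(-1) = ¼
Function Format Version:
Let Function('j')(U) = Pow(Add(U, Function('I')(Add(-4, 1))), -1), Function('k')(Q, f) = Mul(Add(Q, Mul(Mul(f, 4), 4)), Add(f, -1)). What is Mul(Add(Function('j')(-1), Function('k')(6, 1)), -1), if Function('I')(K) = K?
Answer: Rational(1, 4) ≈ 0.25000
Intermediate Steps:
Function('k')(Q, f) = Mul(Add(-1, f), Add(Q, Mul(16, f))) (Function('k')(Q, f) = Mul(Add(Q, Mul(Mul(4, f), 4)), Add(-1, f)) = Mul(Add(Q, Mul(16, f)), Add(-1, f)) = Mul(Add(-1, f), Add(Q, Mul(16, f))))
Function('j')(U) = Pow(Add(-3, U), -1) (Function('j')(U) = Pow(Add(U, Add(-4, 1)), -1) = Pow(Add(U, -3), -1) = Pow(Add(-3, U), -1))
Mul(Add(Function('j')(-1), Function('k')(6, 1)), -1) = Mul(Add(Pow(Add(-3, -1), -1), Add(Mul(-1, 6), Mul(-16, 1), Mul(16, Pow(1, 2)), Mul(6, 1))), -1) = Mul(Add(Pow(-4, -1), Add(-6, -16, Mul(16, 1), 6)), -1) = Mul(Add(Rational(-1, 4), Add(-6, -16, 16, 6)), -1) = Mul(Add(Rational(-1, 4), 0), -1) = Mul(Rational(-1, 4), -1) = Rational(1, 4)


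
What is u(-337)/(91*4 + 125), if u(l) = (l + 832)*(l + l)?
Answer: -111210/163 ≈ -682.27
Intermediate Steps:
u(l) = 2*l*(832 + l) (u(l) = (832 + l)*(2*l) = 2*l*(832 + l))
u(-337)/(91*4 + 125) = (2*(-337)*(832 - 337))/(91*4 + 125) = (2*(-337)*495)/(364 + 125) = -333630/489 = -333630*1/489 = -111210/163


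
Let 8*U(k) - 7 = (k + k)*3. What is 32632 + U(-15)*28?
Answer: 64683/2 ≈ 32342.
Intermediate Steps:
U(k) = 7/8 + 3*k/4 (U(k) = 7/8 + ((k + k)*3)/8 = 7/8 + ((2*k)*3)/8 = 7/8 + (6*k)/8 = 7/8 + 3*k/4)
32632 + U(-15)*28 = 32632 + (7/8 + (¾)*(-15))*28 = 32632 + (7/8 - 45/4)*28 = 32632 - 83/8*28 = 32632 - 581/2 = 64683/2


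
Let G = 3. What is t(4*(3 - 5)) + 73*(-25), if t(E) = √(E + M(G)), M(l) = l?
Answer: -1825 + I*√5 ≈ -1825.0 + 2.2361*I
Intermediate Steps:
t(E) = √(3 + E) (t(E) = √(E + 3) = √(3 + E))
t(4*(3 - 5)) + 73*(-25) = √(3 + 4*(3 - 5)) + 73*(-25) = √(3 + 4*(-2)) - 1825 = √(3 - 8) - 1825 = √(-5) - 1825 = I*√5 - 1825 = -1825 + I*√5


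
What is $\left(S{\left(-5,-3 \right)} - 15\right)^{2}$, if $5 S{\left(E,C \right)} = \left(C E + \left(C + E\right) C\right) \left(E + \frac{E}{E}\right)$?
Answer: $\frac{53361}{25} \approx 2134.4$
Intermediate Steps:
$S{\left(E,C \right)} = \frac{\left(1 + E\right) \left(C E + C \left(C + E\right)\right)}{5}$ ($S{\left(E,C \right)} = \frac{\left(C E + \left(C + E\right) C\right) \left(E + \frac{E}{E}\right)}{5} = \frac{\left(C E + C \left(C + E\right)\right) \left(E + 1\right)}{5} = \frac{\left(C E + C \left(C + E\right)\right) \left(1 + E\right)}{5} = \frac{\left(1 + E\right) \left(C E + C \left(C + E\right)\right)}{5}$)
$\left(S{\left(-5,-3 \right)} - 15\right)^{2} = \left(\frac{1}{5} \left(-3\right) \left(-3 + 2 \left(-5\right) + 2 \left(-5\right)^{2} - -15\right) - 15\right)^{2} = \left(\frac{1}{5} \left(-3\right) \left(-3 - 10 + 2 \cdot 25 + 15\right) - 15\right)^{2} = \left(\frac{1}{5} \left(-3\right) \left(-3 - 10 + 50 + 15\right) - 15\right)^{2} = \left(\frac{1}{5} \left(-3\right) 52 - 15\right)^{2} = \left(- \frac{156}{5} - 15\right)^{2} = \left(- \frac{231}{5}\right)^{2} = \frac{53361}{25}$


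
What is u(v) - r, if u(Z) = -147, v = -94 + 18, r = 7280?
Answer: -7427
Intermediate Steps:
v = -76
u(v) - r = -147 - 1*7280 = -147 - 7280 = -7427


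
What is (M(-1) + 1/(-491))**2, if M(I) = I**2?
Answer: 240100/241081 ≈ 0.99593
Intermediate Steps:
(M(-1) + 1/(-491))**2 = ((-1)**2 + 1/(-491))**2 = (1 - 1/491)**2 = (490/491)**2 = 240100/241081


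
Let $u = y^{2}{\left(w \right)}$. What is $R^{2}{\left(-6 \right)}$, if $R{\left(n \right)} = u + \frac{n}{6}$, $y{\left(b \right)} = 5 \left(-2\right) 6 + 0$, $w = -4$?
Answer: $12952801$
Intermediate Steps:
$y{\left(b \right)} = -60$ ($y{\left(b \right)} = \left(-10\right) 6 + 0 = -60 + 0 = -60$)
$u = 3600$ ($u = \left(-60\right)^{2} = 3600$)
$R{\left(n \right)} = 3600 + \frac{n}{6}$
$R^{2}{\left(-6 \right)} = \left(3600 + \frac{1}{6} \left(-6\right)\right)^{2} = \left(3600 - 1\right)^{2} = 3599^{2} = 12952801$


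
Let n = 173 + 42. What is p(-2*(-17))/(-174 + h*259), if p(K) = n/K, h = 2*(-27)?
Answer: -43/96288 ≈ -0.00044658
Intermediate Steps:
h = -54
n = 215
p(K) = 215/K
p(-2*(-17))/(-174 + h*259) = (215/((-2*(-17))))/(-174 - 54*259) = (215/34)/(-174 - 13986) = (215*(1/34))/(-14160) = (215/34)*(-1/14160) = -43/96288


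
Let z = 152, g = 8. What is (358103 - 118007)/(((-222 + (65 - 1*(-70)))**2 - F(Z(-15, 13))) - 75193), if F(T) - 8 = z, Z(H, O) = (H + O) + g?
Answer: -30012/8473 ≈ -3.5421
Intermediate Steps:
Z(H, O) = 8 + H + O (Z(H, O) = (H + O) + 8 = 8 + H + O)
F(T) = 160 (F(T) = 8 + 152 = 160)
(358103 - 118007)/(((-222 + (65 - 1*(-70)))**2 - F(Z(-15, 13))) - 75193) = (358103 - 118007)/(((-222 + (65 - 1*(-70)))**2 - 1*160) - 75193) = 240096/(((-222 + (65 + 70))**2 - 160) - 75193) = 240096/(((-222 + 135)**2 - 160) - 75193) = 240096/(((-87)**2 - 160) - 75193) = 240096/((7569 - 160) - 75193) = 240096/(7409 - 75193) = 240096/(-67784) = 240096*(-1/67784) = -30012/8473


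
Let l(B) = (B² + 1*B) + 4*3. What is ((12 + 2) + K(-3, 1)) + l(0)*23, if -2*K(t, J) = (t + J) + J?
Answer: 581/2 ≈ 290.50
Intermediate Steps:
K(t, J) = -J - t/2 (K(t, J) = -((t + J) + J)/2 = -((J + t) + J)/2 = -(t + 2*J)/2 = -J - t/2)
l(B) = 12 + B + B² (l(B) = (B² + B) + 12 = (B + B²) + 12 = 12 + B + B²)
((12 + 2) + K(-3, 1)) + l(0)*23 = ((12 + 2) + (-1*1 - ½*(-3))) + (12 + 0 + 0²)*23 = (14 + (-1 + 3/2)) + (12 + 0 + 0)*23 = (14 + ½) + 12*23 = 29/2 + 276 = 581/2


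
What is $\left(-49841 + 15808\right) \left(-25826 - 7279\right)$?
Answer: $1126662465$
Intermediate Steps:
$\left(-49841 + 15808\right) \left(-25826 - 7279\right) = - 34033 \left(-25826 + \left(-13069 + 5790\right)\right) = - 34033 \left(-25826 - 7279\right) = \left(-34033\right) \left(-33105\right) = 1126662465$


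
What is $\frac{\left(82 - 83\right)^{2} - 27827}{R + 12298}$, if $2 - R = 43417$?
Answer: $\frac{27826}{31117} \approx 0.89424$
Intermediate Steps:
$R = -43415$ ($R = 2 - 43417 = -43415$)
$\frac{\left(82 - 83\right)^{2} - 27827}{R + 12298} = \frac{\left(82 - 83\right)^{2} - 27827}{-43415 + 12298} = \frac{\left(-1\right)^{2} - 27827}{-31117} = \left(1 - 27827\right) \left(- \frac{1}{31117}\right) = \left(-27826\right) \left(- \frac{1}{31117}\right) = \frac{27826}{31117}$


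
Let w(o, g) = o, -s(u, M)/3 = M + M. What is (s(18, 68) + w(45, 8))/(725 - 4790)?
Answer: 121/1355 ≈ 0.089299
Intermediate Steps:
s(u, M) = -6*M (s(u, M) = -3*(M + M) = -6*M)
(s(18, 68) + w(45, 8))/(725 - 4790) = (-6*68 + 45)/(725 - 4790) = (-408 + 45)/(-4065) = -363*(-1/4065) = 121/1355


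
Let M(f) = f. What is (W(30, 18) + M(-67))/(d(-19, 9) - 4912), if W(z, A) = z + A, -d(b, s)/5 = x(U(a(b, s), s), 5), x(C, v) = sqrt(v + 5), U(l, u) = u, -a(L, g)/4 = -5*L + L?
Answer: 46664/12063747 - 95*sqrt(10)/24127494 ≈ 0.0038557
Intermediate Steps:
a(L, g) = 16*L (a(L, g) = -4*(-5*L + L) = -(-16)*L = 16*L)
x(C, v) = sqrt(5 + v)
d(b, s) = -5*sqrt(10) (d(b, s) = -5*sqrt(5 + 5) = -5*sqrt(10))
W(z, A) = A + z
(W(30, 18) + M(-67))/(d(-19, 9) - 4912) = ((18 + 30) - 67)/(-5*sqrt(10) - 4912) = (48 - 67)/(-4912 - 5*sqrt(10)) = -19/(-4912 - 5*sqrt(10))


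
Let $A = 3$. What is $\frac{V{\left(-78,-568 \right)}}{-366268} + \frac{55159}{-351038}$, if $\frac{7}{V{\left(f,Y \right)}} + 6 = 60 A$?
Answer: $- \frac{251094313411}{1597990971144} \approx -0.15713$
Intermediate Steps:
$V{\left(f,Y \right)} = \frac{7}{174}$ ($V{\left(f,Y \right)} = \frac{7}{-6 + 60 \cdot 3} = \frac{7}{-6 + 180} = \frac{7}{174}$)
$\frac{V{\left(-78,-568 \right)}}{-366268} + \frac{55159}{-351038} = \frac{7}{174 \left(-366268\right)} + \frac{55159}{-351038} = \frac{7}{174} \left(- \frac{1}{366268}\right) + 55159 \left(- \frac{1}{351038}\right) = - \frac{1}{9104376} - \frac{55159}{351038} = - \frac{251094313411}{1597990971144}$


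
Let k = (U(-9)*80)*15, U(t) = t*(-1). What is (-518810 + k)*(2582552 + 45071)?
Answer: -1334858760230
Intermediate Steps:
U(t) = -t
k = 10800 (k = (-1*(-9)*80)*15 = (9*80)*15 = 720*15 = 10800)
(-518810 + k)*(2582552 + 45071) = (-518810 + 10800)*(2582552 + 45071) = -508010*2627623 = -1334858760230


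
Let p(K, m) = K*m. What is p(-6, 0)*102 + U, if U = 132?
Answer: 132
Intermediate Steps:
p(-6, 0)*102 + U = -6*0*102 + 132 = 0*102 + 132 = 0 + 132 = 132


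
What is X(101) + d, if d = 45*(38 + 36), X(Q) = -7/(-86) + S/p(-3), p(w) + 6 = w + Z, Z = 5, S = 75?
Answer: 569549/172 ≈ 3311.3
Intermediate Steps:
p(w) = -1 + w (p(w) = -6 + (w + 5) = -6 + (5 + w) = -1 + w)
X(Q) = -3211/172 (X(Q) = -7/(-86) + 75/(-1 - 3) = -7*(-1/86) + 75/(-4) = 7/86 + 75*(-¼) = 7/86 - 75/4 = -3211/172)
d = 3330 (d = 45*74 = 3330)
X(101) + d = -3211/172 + 3330 = 569549/172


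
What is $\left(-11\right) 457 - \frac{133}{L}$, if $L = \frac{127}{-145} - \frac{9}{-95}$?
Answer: $- \frac{10451689}{2152} \approx -4856.7$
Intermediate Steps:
$L = - \frac{2152}{2755}$ ($L = 127 \left(- \frac{1}{145}\right) - - \frac{9}{95} = - \frac{127}{145} + \frac{9}{95} = - \frac{2152}{2755} \approx -0.78113$)
$\left(-11\right) 457 - \frac{133}{L} = \left(-11\right) 457 - \frac{133}{- \frac{2152}{2755}} = -5027 - - \frac{366415}{2152} = -5027 + \frac{366415}{2152} = - \frac{10451689}{2152}$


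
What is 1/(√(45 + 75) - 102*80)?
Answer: -68/554879 - √30/33292740 ≈ -0.00012271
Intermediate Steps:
1/(√(45 + 75) - 102*80) = 1/(√120 - 8160) = 1/(2*√30 - 8160) = 1/(-8160 + 2*√30)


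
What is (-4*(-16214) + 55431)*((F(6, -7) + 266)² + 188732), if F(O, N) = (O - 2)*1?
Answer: 31470928384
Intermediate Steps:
F(O, N) = -2 + O (F(O, N) = (-2 + O)*1 = -2 + O)
(-4*(-16214) + 55431)*((F(6, -7) + 266)² + 188732) = (-4*(-16214) + 55431)*(((-2 + 6) + 266)² + 188732) = (64856 + 55431)*((4 + 266)² + 188732) = 120287*(270² + 188732) = 120287*(72900 + 188732) = 120287*261632 = 31470928384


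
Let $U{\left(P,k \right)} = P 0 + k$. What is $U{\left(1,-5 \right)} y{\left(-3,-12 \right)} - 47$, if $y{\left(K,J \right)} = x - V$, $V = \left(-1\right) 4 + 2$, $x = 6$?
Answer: $-87$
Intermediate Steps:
$U{\left(P,k \right)} = k$ ($U{\left(P,k \right)} = 0 + k = k$)
$V = -2$ ($V = -4 + 2 = -2$)
$y{\left(K,J \right)} = 8$ ($y{\left(K,J \right)} = 6 - -2 = 6 + 2 = 8$)
$U{\left(1,-5 \right)} y{\left(-3,-12 \right)} - 47 = \left(-5\right) 8 - 47 = -40 - 47 = -87$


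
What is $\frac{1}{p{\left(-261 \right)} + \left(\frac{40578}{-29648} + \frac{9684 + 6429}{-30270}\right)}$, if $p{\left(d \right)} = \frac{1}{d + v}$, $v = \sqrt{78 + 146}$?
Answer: $- \frac{723362357020596451720}{1377869428865503602473} + \frac{22372429339705600 \sqrt{14}}{1377869428865503602473} \approx -0.52493$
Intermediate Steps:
$v = 4 \sqrt{14}$ ($v = \sqrt{224} = 4 \sqrt{14} \approx 14.967$)
$p{\left(d \right)} = \frac{1}{d + 4 \sqrt{14}}$
$\frac{1}{p{\left(-261 \right)} + \left(\frac{40578}{-29648} + \frac{9684 + 6429}{-30270}\right)} = \frac{1}{\frac{1}{-261 + 4 \sqrt{14}} + \left(\frac{40578}{-29648} + \frac{9684 + 6429}{-30270}\right)} = \frac{1}{\frac{1}{-261 + 4 \sqrt{14}} + \left(40578 \left(- \frac{1}{29648}\right) + 16113 \left(- \frac{1}{30270}\right)\right)} = \frac{1}{\frac{1}{-261 + 4 \sqrt{14}} - \frac{142167857}{74787080}} = \frac{1}{- \frac{142167857}{74787080} + \frac{1}{-261 + 4 \sqrt{14}}}$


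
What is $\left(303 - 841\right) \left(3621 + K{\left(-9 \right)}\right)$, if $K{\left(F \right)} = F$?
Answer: $-1943256$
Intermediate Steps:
$\left(303 - 841\right) \left(3621 + K{\left(-9 \right)}\right) = \left(303 - 841\right) \left(3621 - 9\right) = \left(-538\right) 3612 = -1943256$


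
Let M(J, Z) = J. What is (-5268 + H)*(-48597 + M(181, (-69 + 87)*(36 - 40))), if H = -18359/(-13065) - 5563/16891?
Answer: 56274383479209536/220680915 ≈ 2.5500e+8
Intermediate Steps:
H = 237421274/220680915 (H = -18359*(-1/13065) - 5563*1/16891 = 18359/13065 - 5563/16891 = 237421274/220680915 ≈ 1.0759)
(-5268 + H)*(-48597 + M(181, (-69 + 87)*(36 - 40))) = (-5268 + 237421274/220680915)*(-48597 + 181) = -1162309638946/220680915*(-48416) = 56274383479209536/220680915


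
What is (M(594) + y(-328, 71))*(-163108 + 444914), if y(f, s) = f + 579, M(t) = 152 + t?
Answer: 280960582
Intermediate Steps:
y(f, s) = 579 + f
(M(594) + y(-328, 71))*(-163108 + 444914) = ((152 + 594) + (579 - 328))*(-163108 + 444914) = (746 + 251)*281806 = 997*281806 = 280960582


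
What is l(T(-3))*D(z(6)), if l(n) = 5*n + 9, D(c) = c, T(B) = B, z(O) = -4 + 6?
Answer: -12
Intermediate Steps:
z(O) = 2
l(n) = 9 + 5*n
l(T(-3))*D(z(6)) = (9 + 5*(-3))*2 = (9 - 15)*2 = -6*2 = -12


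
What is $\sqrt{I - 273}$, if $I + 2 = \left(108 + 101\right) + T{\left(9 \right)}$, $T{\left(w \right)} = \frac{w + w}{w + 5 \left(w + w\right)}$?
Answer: $\frac{2 i \sqrt{1991}}{11} \approx 8.1128 i$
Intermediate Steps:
$T{\left(w \right)} = \frac{2}{11}$ ($T{\left(w \right)} = \frac{2 w}{w + 5 \cdot 2 w} = \frac{2 w}{w + 10 w} = \frac{2 w}{11 w} = 2 w \frac{1}{11 w} = \frac{2}{11}$)
$I = \frac{2279}{11}$ ($I = -2 + \left(\left(108 + 101\right) + \frac{2}{11}\right) = -2 + \left(209 + \frac{2}{11}\right) = -2 + \frac{2301}{11} = \frac{2279}{11} \approx 207.18$)
$\sqrt{I - 273} = \sqrt{\frac{2279}{11} - 273} = \sqrt{- \frac{724}{11}} = \frac{2 i \sqrt{1991}}{11}$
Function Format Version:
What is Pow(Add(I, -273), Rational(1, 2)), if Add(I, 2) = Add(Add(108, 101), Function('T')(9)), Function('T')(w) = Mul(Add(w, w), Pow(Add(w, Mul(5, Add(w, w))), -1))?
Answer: Mul(Rational(2, 11), I, Pow(1991, Rational(1, 2))) ≈ Mul(8.1128, I)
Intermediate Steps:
Function('T')(w) = Rational(2, 11) (Function('T')(w) = Mul(Mul(2, w), Pow(Add(w, Mul(5, Mul(2, w))), -1)) = Mul(Mul(2, w), Pow(Add(w, Mul(10, w)), -1)) = Mul(Mul(2, w), Pow(Mul(11, w), -1)) = Mul(Mul(2, w), Mul(Rational(1, 11), Pow(w, -1))) = Rational(2, 11))
I = Rational(2279, 11) (I = Add(-2, Add(Add(108, 101), Rational(2, 11))) = Add(-2, Add(209, Rational(2, 11))) = Add(-2, Rational(2301, 11)) = Rational(2279, 11) ≈ 207.18)
Pow(Add(I, -273), Rational(1, 2)) = Pow(Add(Rational(2279, 11), -273), Rational(1, 2)) = Pow(Rational(-724, 11), Rational(1, 2)) = Mul(Rational(2, 11), I, Pow(1991, Rational(1, 2)))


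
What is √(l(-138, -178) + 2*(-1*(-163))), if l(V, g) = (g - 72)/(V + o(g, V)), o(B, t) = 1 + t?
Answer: 2*√9889/11 ≈ 18.081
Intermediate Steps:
l(V, g) = (-72 + g)/(1 + 2*V) (l(V, g) = (g - 72)/(V + (1 + V)) = (-72 + g)/(1 + 2*V))
√(l(-138, -178) + 2*(-1*(-163))) = √((-72 - 178)/(1 + 2*(-138)) + 2*(-1*(-163))) = √(-250/(1 - 276) + 2*163) = √(-250/(-275) + 326) = √(-1/275*(-250) + 326) = √(10/11 + 326) = √(3596/11) = 2*√9889/11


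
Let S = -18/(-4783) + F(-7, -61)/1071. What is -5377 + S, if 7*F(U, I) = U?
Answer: -27544168066/5122593 ≈ -5377.0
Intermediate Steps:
F(U, I) = U/7
S = 14495/5122593 (S = -18/(-4783) + ((⅐)*(-7))/1071 = -18*(-1/4783) - 1*1/1071 = 18/4783 - 1/1071 = 14495/5122593 ≈ 0.0028296)
-5377 + S = -5377 + 14495/5122593 = -27544168066/5122593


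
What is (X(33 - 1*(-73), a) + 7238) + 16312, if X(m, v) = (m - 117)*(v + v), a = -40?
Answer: 24430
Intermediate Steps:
X(m, v) = 2*v*(-117 + m) (X(m, v) = (-117 + m)*(2*v) = 2*v*(-117 + m))
(X(33 - 1*(-73), a) + 7238) + 16312 = (2*(-40)*(-117 + (33 - 1*(-73))) + 7238) + 16312 = (2*(-40)*(-117 + (33 + 73)) + 7238) + 16312 = (2*(-40)*(-117 + 106) + 7238) + 16312 = (2*(-40)*(-11) + 7238) + 16312 = (880 + 7238) + 16312 = 8118 + 16312 = 24430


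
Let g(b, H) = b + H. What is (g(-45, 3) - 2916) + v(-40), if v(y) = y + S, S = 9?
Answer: -2989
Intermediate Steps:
v(y) = 9 + y (v(y) = y + 9 = 9 + y)
g(b, H) = H + b
(g(-45, 3) - 2916) + v(-40) = ((3 - 45) - 2916) + (9 - 40) = (-42 - 2916) - 31 = -2958 - 31 = -2989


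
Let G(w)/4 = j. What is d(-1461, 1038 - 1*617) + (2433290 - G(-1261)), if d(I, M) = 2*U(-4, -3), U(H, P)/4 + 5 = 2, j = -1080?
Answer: 2437586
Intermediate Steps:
U(H, P) = -12 (U(H, P) = -20 + 4*2 = -20 + 8 = -12)
G(w) = -4320 (G(w) = 4*(-1080) = -4320)
d(I, M) = -24 (d(I, M) = 2*(-12) = -24)
d(-1461, 1038 - 1*617) + (2433290 - G(-1261)) = -24 + (2433290 - 1*(-4320)) = -24 + (2433290 + 4320) = -24 + 2437610 = 2437586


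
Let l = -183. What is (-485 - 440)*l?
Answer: 169275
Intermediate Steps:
(-485 - 440)*l = (-485 - 440)*(-183) = -925*(-183) = 169275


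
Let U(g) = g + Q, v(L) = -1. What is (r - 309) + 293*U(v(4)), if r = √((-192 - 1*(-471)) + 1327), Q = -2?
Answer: -1188 + √1606 ≈ -1147.9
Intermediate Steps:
U(g) = -2 + g (U(g) = g - 2 = -2 + g)
r = √1606 (r = √((-192 + 471) + 1327) = √(279 + 1327) = √1606 ≈ 40.075)
(r - 309) + 293*U(v(4)) = (√1606 - 309) + 293*(-2 - 1) = (-309 + √1606) + 293*(-3) = (-309 + √1606) - 879 = -1188 + √1606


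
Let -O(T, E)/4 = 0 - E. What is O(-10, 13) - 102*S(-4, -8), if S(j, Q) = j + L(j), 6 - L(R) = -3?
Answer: -458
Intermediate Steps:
L(R) = 9 (L(R) = 6 - 1*(-3) = 6 + 3 = 9)
O(T, E) = 4*E (O(T, E) = -4*(0 - E) = -(-4)*E = 4*E)
S(j, Q) = 9 + j (S(j, Q) = j + 9 = 9 + j)
O(-10, 13) - 102*S(-4, -8) = 4*13 - 102*(9 - 4) = 52 - 102*5 = 52 - 510 = -458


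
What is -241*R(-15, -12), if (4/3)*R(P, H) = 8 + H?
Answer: 723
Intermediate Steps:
R(P, H) = 6 + 3*H/4 (R(P, H) = 3*(8 + H)/4 = 6 + 3*H/4)
-241*R(-15, -12) = -241*(6 + (¾)*(-12)) = -241*(6 - 9) = -241*(-3) = 723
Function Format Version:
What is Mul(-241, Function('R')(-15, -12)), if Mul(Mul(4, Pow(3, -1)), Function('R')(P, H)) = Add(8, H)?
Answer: 723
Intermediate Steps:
Function('R')(P, H) = Add(6, Mul(Rational(3, 4), H)) (Function('R')(P, H) = Mul(Rational(3, 4), Add(8, H)) = Add(6, Mul(Rational(3, 4), H)))
Mul(-241, Function('R')(-15, -12)) = Mul(-241, Add(6, Mul(Rational(3, 4), -12))) = Mul(-241, Add(6, -9)) = Mul(-241, -3) = 723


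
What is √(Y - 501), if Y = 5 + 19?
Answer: 3*I*√53 ≈ 21.84*I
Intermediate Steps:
Y = 24
√(Y - 501) = √(24 - 501) = √(-477) = 3*I*√53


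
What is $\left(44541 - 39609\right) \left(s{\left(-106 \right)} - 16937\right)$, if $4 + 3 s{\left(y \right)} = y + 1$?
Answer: $-83712480$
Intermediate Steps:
$s{\left(y \right)} = -1 + \frac{y}{3}$ ($s{\left(y \right)} = - \frac{4}{3} + \frac{y + 1}{3} = - \frac{4}{3} + \frac{1 + y}{3} = - \frac{4}{3} + \left(\frac{1}{3} + \frac{y}{3}\right) = -1 + \frac{y}{3}$)
$\left(44541 - 39609\right) \left(s{\left(-106 \right)} - 16937\right) = \left(44541 - 39609\right) \left(\left(-1 + \frac{1}{3} \left(-106\right)\right) - 16937\right) = 4932 \left(\left(-1 - \frac{106}{3}\right) - 16937\right) = 4932 \left(- \frac{109}{3} - 16937\right) = 4932 \left(- \frac{50920}{3}\right) = -83712480$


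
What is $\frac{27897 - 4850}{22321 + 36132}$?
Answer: $\frac{23047}{58453} \approx 0.39428$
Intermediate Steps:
$\frac{27897 - 4850}{22321 + 36132} = \frac{23047}{58453}$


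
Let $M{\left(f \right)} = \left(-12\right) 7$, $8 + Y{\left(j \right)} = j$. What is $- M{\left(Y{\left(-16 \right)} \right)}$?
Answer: $84$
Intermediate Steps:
$Y{\left(j \right)} = -8 + j$
$M{\left(f \right)} = -84$
$- M{\left(Y{\left(-16 \right)} \right)} = \left(-1\right) \left(-84\right) = 84$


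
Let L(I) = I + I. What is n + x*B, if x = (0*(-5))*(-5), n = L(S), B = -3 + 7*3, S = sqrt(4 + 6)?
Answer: 2*sqrt(10) ≈ 6.3246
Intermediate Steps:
S = sqrt(10) ≈ 3.1623
L(I) = 2*I
B = 18 (B = -3 + 21 = 18)
n = 2*sqrt(10) ≈ 6.3246
x = 0 (x = 0*(-5) = 0)
n + x*B = 2*sqrt(10) + 0*18 = 2*sqrt(10) + 0 = 2*sqrt(10)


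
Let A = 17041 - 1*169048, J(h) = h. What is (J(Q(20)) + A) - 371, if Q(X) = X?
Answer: -152358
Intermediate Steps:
A = -152007 (A = 17041 - 169048 = -152007)
(J(Q(20)) + A) - 371 = (20 - 152007) - 371 = -151987 - 371 = -152358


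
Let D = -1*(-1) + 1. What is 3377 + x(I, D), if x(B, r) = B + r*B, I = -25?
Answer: 3302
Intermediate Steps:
D = 2 (D = 1 + 1 = 2)
x(B, r) = B + B*r
3377 + x(I, D) = 3377 - 25*(1 + 2) = 3377 - 25*3 = 3377 - 75 = 3302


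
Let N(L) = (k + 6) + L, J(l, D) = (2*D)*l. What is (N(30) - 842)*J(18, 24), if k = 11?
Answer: -686880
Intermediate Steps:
J(l, D) = 2*D*l
N(L) = 17 + L (N(L) = (11 + 6) + L = 17 + L)
(N(30) - 842)*J(18, 24) = ((17 + 30) - 842)*(2*24*18) = (47 - 842)*864 = -795*864 = -686880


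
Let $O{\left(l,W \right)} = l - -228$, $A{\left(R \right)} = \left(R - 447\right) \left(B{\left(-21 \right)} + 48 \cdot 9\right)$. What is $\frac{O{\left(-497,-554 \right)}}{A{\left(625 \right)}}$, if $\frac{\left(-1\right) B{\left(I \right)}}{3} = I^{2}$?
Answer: $\frac{269}{158598} \approx 0.0016961$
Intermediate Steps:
$B{\left(I \right)} = - 3 I^{2}$
$A{\left(R \right)} = 398277 - 891 R$ ($A{\left(R \right)} = \left(R - 447\right) \left(- 3 \left(-21\right)^{2} + 48 \cdot 9\right) = \left(-447 + R\right) \left(\left(-3\right) 441 + 432\right) = \left(-447 + R\right) \left(-1323 + 432\right) = \left(-447 + R\right) \left(-891\right) = 398277 - 891 R$)
$O{\left(l,W \right)} = 228 + l$ ($O{\left(l,W \right)} = l + 228 = 228 + l$)
$\frac{O{\left(-497,-554 \right)}}{A{\left(625 \right)}} = \frac{228 - 497}{398277 - 556875} = - \frac{269}{398277 - 556875} = - \frac{269}{-158598} = \left(-269\right) \left(- \frac{1}{158598}\right) = \frac{269}{158598}$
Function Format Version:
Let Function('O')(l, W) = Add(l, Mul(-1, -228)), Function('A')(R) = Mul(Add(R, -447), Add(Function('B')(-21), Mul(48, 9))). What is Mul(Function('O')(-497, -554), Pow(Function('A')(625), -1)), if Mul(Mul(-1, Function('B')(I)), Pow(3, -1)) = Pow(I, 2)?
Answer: Rational(269, 158598) ≈ 0.0016961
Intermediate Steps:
Function('B')(I) = Mul(-3, Pow(I, 2))
Function('A')(R) = Add(398277, Mul(-891, R)) (Function('A')(R) = Mul(Add(R, -447), Add(Mul(-3, Pow(-21, 2)), Mul(48, 9))) = Mul(Add(-447, R), Add(Mul(-3, 441), 432)) = Mul(Add(-447, R), Add(-1323, 432)) = Mul(Add(-447, R), -891) = Add(398277, Mul(-891, R)))
Function('O')(l, W) = Add(228, l) (Function('O')(l, W) = Add(l, 228) = Add(228, l))
Mul(Function('O')(-497, -554), Pow(Function('A')(625), -1)) = Mul(Add(228, -497), Pow(Add(398277, Mul(-891, 625)), -1)) = Mul(-269, Pow(Add(398277, -556875), -1)) = Mul(-269, Pow(-158598, -1)) = Mul(-269, Rational(-1, 158598)) = Rational(269, 158598)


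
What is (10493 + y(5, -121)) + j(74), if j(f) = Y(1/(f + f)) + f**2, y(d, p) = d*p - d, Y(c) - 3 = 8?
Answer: 15370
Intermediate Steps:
Y(c) = 11 (Y(c) = 3 + 8 = 11)
y(d, p) = -d + d*p
j(f) = 11 + f**2
(10493 + y(5, -121)) + j(74) = (10493 + 5*(-1 - 121)) + (11 + 74**2) = (10493 + 5*(-122)) + (11 + 5476) = (10493 - 610) + 5487 = 9883 + 5487 = 15370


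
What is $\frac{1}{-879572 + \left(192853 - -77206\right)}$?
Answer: $- \frac{1}{609513} \approx -1.6407 \cdot 10^{-6}$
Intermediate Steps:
$\frac{1}{-879572 + \left(192853 - -77206\right)} = \frac{1}{-879572 + \left(192853 + 77206\right)} = \frac{1}{-879572 + 270059} = \frac{1}{-609513} = - \frac{1}{609513}$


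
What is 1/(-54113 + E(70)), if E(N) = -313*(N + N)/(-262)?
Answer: -131/7066893 ≈ -1.8537e-5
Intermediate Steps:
E(N) = 313*N/131 (E(N) = -626*N*(-1/262) = 313*N/131)
1/(-54113 + E(70)) = 1/(-54113 + (313/131)*70) = 1/(-54113 + 21910/131) = 1/(-7066893/131) = -131/7066893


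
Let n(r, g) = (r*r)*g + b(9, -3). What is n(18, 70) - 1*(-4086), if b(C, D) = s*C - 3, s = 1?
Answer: 26772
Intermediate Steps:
b(C, D) = -3 + C (b(C, D) = 1*C - 3 = C - 3 = -3 + C)
n(r, g) = 6 + g*r² (n(r, g) = (r*r)*g + (-3 + 9) = r²*g + 6 = g*r² + 6 = 6 + g*r²)
n(18, 70) - 1*(-4086) = (6 + 70*18²) - 1*(-4086) = (6 + 70*324) + 4086 = (6 + 22680) + 4086 = 22686 + 4086 = 26772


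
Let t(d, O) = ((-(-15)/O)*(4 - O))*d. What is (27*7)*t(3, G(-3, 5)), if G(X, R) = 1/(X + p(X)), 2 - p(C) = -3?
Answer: 59535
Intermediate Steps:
p(C) = 5 (p(C) = 2 - 1*(-3) = 2 + 3 = 5)
G(X, R) = 1/(5 + X) (G(X, R) = 1/(X + 5) = 1/(5 + X))
t(d, O) = 15*d*(4 - O)/O (t(d, O) = ((15/O)*(4 - O))*d = (15*(4 - O)/O)*d = 15*d*(4 - O)/O)
(27*7)*t(3, G(-3, 5)) = (27*7)*(15*3*(4 - 1/(5 - 3))/1/(5 - 3)) = 189*(15*3*(4 - 1/2)/1/2) = 189*(15*3*(4 - 1*½)/(½)) = 189*(15*3*2*(4 - ½)) = 189*(15*3*2*(7/2)) = 189*315 = 59535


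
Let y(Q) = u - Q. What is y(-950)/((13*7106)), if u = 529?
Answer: 87/5434 ≈ 0.016010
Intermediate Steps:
y(Q) = 529 - Q
y(-950)/((13*7106)) = (529 - 1*(-950))/((13*7106)) = (529 + 950)/92378 = 1479*(1/92378) = 87/5434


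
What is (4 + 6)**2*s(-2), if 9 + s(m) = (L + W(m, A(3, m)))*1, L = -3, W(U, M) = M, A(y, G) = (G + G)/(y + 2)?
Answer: -1280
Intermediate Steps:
A(y, G) = 2*G/(2 + y) (A(y, G) = (2*G)/(2 + y) = 2*G/(2 + y))
s(m) = -12 + 2*m/5 (s(m) = -9 + (-3 + 2*m/(2 + 3))*1 = -9 + (-3 + 2*m/5)*1 = -9 + (-3 + 2*m/5) = -12 + 2*m/5)
(4 + 6)**2*s(-2) = (4 + 6)**2*(-12 + (2/5)*(-2)) = 10**2*(-12 - 4/5) = 100*(-64/5) = -1280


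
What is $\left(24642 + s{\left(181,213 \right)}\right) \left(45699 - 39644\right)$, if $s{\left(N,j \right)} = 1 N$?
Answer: $150303265$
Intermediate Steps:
$s{\left(N,j \right)} = N$
$\left(24642 + s{\left(181,213 \right)}\right) \left(45699 - 39644\right) = \left(24642 + 181\right) \left(45699 - 39644\right) = 24823 \left(45699 - 39644\right) = 24823 \cdot 6055 = 150303265$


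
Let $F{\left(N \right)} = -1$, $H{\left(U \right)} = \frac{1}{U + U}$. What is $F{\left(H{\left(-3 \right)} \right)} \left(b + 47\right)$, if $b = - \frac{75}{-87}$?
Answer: $- \frac{1388}{29} \approx -47.862$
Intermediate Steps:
$H{\left(U \right)} = \frac{1}{2 U}$
$b = \frac{25}{29}$ ($b = \left(-75\right) \left(- \frac{1}{87}\right) = \frac{25}{29} \approx 0.86207$)
$F{\left(H{\left(-3 \right)} \right)} \left(b + 47\right) = - (\frac{25}{29} + 47) = \left(-1\right) \frac{1388}{29} = - \frac{1388}{29}$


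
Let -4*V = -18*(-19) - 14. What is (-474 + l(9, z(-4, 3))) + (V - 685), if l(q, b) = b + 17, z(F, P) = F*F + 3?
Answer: -1205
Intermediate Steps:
z(F, P) = 3 + F**2 (z(F, P) = F**2 + 3 = 3 + F**2)
V = -82 (V = -(-18*(-19) - 14)/4 = -(342 - 14)/4 = -1/4*328 = -82)
l(q, b) = 17 + b
(-474 + l(9, z(-4, 3))) + (V - 685) = (-474 + (17 + (3 + (-4)**2))) + (-82 - 685) = (-474 + (17 + (3 + 16))) - 767 = (-474 + (17 + 19)) - 767 = (-474 + 36) - 767 = -438 - 767 = -1205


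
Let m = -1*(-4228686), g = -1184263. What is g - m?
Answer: -5412949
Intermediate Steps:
m = 4228686
g - m = -1184263 - 1*4228686 = -1184263 - 4228686 = -5412949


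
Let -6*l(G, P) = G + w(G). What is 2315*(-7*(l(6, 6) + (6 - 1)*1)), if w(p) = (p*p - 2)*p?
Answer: 486150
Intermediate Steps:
w(p) = p*(-2 + p**2) (w(p) = (p**2 - 2)*p = (-2 + p**2)*p = p*(-2 + p**2))
l(G, P) = -G/6 - G*(-2 + G**2)/6 (l(G, P) = -(G + G*(-2 + G**2))/6 = -G/6 - G*(-2 + G**2)/6)
2315*(-7*(l(6, 6) + (6 - 1)*1)) = 2315*(-7*((1/6)*6*(1 - 1*6**2) + (6 - 1)*1)) = 2315*(-7*((1/6)*6*(1 - 1*36) + 5*1)) = 2315*(-7*((1/6)*6*(1 - 36) + 5)) = 2315*(-7*((1/6)*6*(-35) + 5)) = 2315*(-7*(-35 + 5)) = 2315*(-7*(-30)) = 2315*210 = 486150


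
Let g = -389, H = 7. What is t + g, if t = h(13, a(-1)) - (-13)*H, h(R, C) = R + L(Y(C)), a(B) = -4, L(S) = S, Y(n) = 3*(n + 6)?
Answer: -279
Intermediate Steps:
Y(n) = 18 + 3*n (Y(n) = 3*(6 + n) = 18 + 3*n)
h(R, C) = 18 + R + 3*C (h(R, C) = R + (18 + 3*C) = 18 + R + 3*C)
t = 110 (t = (18 + 13 + 3*(-4)) - (-13)*7 = (18 + 13 - 12) - 1*(-91) = 19 + 91 = 110)
t + g = 110 - 389 = -279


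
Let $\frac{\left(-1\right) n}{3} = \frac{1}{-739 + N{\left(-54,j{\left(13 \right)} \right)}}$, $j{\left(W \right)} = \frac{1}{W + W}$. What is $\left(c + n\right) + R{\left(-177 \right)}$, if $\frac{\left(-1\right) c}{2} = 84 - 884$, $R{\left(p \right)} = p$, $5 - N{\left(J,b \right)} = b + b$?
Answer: $\frac{4526576}{3181} \approx 1423.0$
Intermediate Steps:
$j{\left(W \right)} = \frac{1}{2 W}$
$N{\left(J,b \right)} = 5 - 2 b$ ($N{\left(J,b \right)} = 5 - \left(b + b\right) = 5 - 2 b$)
$c = 1600$ ($c = - 2 \left(84 - 884\right) = \left(-2\right) \left(-800\right) = 1600$)
$n = \frac{13}{3181}$ ($n = - \frac{3}{-739 + \left(5 - 2 \frac{1}{2 \cdot 13}\right)} = - \frac{3}{-739 + \left(5 - 2 \cdot \frac{1}{2} \cdot \frac{1}{13}\right)} = - \frac{3}{-739 + \left(5 - \frac{1}{13}\right)} = - \frac{3}{-739 + \frac{64}{13}} = - \frac{3}{- \frac{9543}{13}} = \left(-3\right) \left(- \frac{13}{9543}\right) = \frac{13}{3181} \approx 0.0040868$)
$\left(c + n\right) + R{\left(-177 \right)} = \left(1600 + \frac{13}{3181}\right) - 177 = \frac{5089613}{3181} - 177 = \frac{4526576}{3181}$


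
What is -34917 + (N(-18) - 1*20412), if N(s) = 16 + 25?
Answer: -55288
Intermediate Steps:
N(s) = 41
-34917 + (N(-18) - 1*20412) = -34917 + (41 - 1*20412) = -34917 + (41 - 20412) = -34917 - 20371 = -55288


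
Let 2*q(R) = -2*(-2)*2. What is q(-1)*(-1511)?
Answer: -6044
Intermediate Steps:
q(R) = 4 (q(R) = (-2*(-2)*2)/2 = (4*2)/2 = (½)*8 = 4)
q(-1)*(-1511) = 4*(-1511) = -6044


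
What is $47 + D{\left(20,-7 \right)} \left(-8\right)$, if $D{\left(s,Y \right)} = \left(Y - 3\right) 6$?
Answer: $527$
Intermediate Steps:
$D{\left(s,Y \right)} = -18 + 6 Y$ ($D{\left(s,Y \right)} = \left(-3 + Y\right) 6 = -18 + 6 Y$)
$47 + D{\left(20,-7 \right)} \left(-8\right) = 47 + \left(-18 + 6 \left(-7\right)\right) \left(-8\right) = 47 + \left(-18 - 42\right) \left(-8\right) = 47 - -480 = 47 + 480 = 527$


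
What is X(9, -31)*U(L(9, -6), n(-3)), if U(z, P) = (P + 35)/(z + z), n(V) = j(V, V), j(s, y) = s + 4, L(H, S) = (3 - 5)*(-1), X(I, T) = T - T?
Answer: 0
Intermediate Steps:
X(I, T) = 0
L(H, S) = 2 (L(H, S) = -2*(-1) = 2)
j(s, y) = 4 + s
n(V) = 4 + V
U(z, P) = (35 + P)/(2*z) (U(z, P) = (35 + P)/((2*z)) = (35 + P)*(1/(2*z)) = (35 + P)/(2*z))
X(9, -31)*U(L(9, -6), n(-3)) = 0*((½)*(35 + (4 - 3))/2) = 0*((½)*(½)*(35 + 1)) = 0*((½)*(½)*36) = 0*9 = 0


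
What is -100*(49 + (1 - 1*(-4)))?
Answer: -5400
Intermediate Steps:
-100*(49 + (1 - 1*(-4))) = -100*(49 + (1 + 4)) = -100*(49 + 5) = -100*54 = -5400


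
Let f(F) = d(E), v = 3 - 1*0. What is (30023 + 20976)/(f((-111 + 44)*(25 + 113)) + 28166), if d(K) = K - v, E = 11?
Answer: 50999/28174 ≈ 1.8101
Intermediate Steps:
v = 3 (v = 3 + 0 = 3)
d(K) = -3 + K (d(K) = K - 1*3 = K - 3 = -3 + K)
f(F) = 8 (f(F) = -3 + 11 = 8)
(30023 + 20976)/(f((-111 + 44)*(25 + 113)) + 28166) = (30023 + 20976)/(8 + 28166) = 50999/28174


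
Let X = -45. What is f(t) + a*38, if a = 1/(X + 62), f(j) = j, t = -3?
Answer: -13/17 ≈ -0.76471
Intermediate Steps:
a = 1/17 (a = 1/(-45 + 62) = 1/17 ≈ 0.058824)
f(t) + a*38 = -3 + (1/17)*38 = -3 + 38/17 = -13/17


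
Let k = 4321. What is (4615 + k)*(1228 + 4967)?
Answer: 55358520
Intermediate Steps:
(4615 + k)*(1228 + 4967) = (4615 + 4321)*(1228 + 4967) = 8936*6195 = 55358520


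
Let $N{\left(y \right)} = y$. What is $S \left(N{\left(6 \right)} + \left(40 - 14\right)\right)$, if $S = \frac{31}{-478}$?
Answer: $- \frac{496}{239} \approx -2.0753$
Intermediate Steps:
$S = - \frac{31}{478}$ ($S = 31 \left(- \frac{1}{478}\right) = - \frac{31}{478} \approx -0.064854$)
$S \left(N{\left(6 \right)} + \left(40 - 14\right)\right) = - \frac{31 \left(6 + \left(40 - 14\right)\right)}{478} = - \frac{31 \left(6 + 26\right)}{478} = \left(- \frac{31}{478}\right) 32 = - \frac{496}{239}$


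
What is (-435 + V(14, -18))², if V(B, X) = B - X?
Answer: 162409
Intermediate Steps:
(-435 + V(14, -18))² = (-435 + (14 - 1*(-18)))² = (-435 + (14 + 18))² = (-435 + 32)² = (-403)² = 162409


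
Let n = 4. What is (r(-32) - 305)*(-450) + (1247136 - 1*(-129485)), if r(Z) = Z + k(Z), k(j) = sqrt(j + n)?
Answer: 1528271 - 900*I*sqrt(7) ≈ 1.5283e+6 - 2381.2*I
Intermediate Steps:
k(j) = sqrt(4 + j) (k(j) = sqrt(j + 4) = sqrt(4 + j))
r(Z) = Z + sqrt(4 + Z)
(r(-32) - 305)*(-450) + (1247136 - 1*(-129485)) = ((-32 + sqrt(4 - 32)) - 305)*(-450) + (1247136 - 1*(-129485)) = ((-32 + sqrt(-28)) - 305)*(-450) + (1247136 + 129485) = ((-32 + 2*I*sqrt(7)) - 305)*(-450) + 1376621 = (-337 + 2*I*sqrt(7))*(-450) + 1376621 = (151650 - 900*I*sqrt(7)) + 1376621 = 1528271 - 900*I*sqrt(7)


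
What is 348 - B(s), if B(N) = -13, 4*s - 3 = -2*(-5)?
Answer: 361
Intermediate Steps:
s = 13/4 (s = 3/4 + (-2*(-5))/4 = 3/4 + (1/4)*10 = 3/4 + 5/2 = 13/4 ≈ 3.2500)
348 - B(s) = 348 - 1*(-13) = 348 + 13 = 361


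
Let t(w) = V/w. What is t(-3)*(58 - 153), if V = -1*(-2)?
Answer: 190/3 ≈ 63.333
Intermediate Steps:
V = 2
t(w) = 2/w
t(-3)*(58 - 153) = (2/(-3))*(58 - 153) = (2*(-1/3))*(-95) = -2/3*(-95) = 190/3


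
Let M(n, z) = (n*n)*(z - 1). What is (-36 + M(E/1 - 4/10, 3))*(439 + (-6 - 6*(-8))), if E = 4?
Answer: -121212/25 ≈ -4848.5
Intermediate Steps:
M(n, z) = n²*(-1 + z)
(-36 + M(E/1 - 4/10, 3))*(439 + (-6 - 6*(-8))) = (-36 + (4/1 - 4/10)²*(-1 + 3))*(439 + (-6 - 6*(-8))) = (-36 + (4*1 - 4*⅒)²*2)*(439 + (-6 + 48)) = (-36 + (4 - ⅖)²*2)*(439 + 42) = (-36 + (18/5)²*2)*481 = (-36 + (324/25)*2)*481 = (-36 + 648/25)*481 = -252/25*481 = -121212/25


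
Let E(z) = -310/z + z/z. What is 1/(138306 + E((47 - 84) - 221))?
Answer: 129/17841758 ≈ 7.2302e-6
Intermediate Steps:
E(z) = 1 - 310/z (E(z) = -310/z + 1 = 1 - 310/z)
1/(138306 + E((47 - 84) - 221)) = 1/(138306 + (-310 + ((47 - 84) - 221))/((47 - 84) - 221)) = 1/(138306 + (-310 + (-37 - 221))/(-37 - 221)) = 1/(138306 + (-310 - 258)/(-258)) = 1/(138306 - 1/258*(-568)) = 1/(138306 + 284/129) = 1/(17841758/129) = 129/17841758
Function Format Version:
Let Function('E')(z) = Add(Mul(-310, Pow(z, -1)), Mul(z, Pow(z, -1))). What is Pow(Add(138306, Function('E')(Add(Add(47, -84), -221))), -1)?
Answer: Rational(129, 17841758) ≈ 7.2302e-6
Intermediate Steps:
Function('E')(z) = Add(1, Mul(-310, Pow(z, -1))) (Function('E')(z) = Add(Mul(-310, Pow(z, -1)), 1) = Add(1, Mul(-310, Pow(z, -1))))
Pow(Add(138306, Function('E')(Add(Add(47, -84), -221))), -1) = Pow(Add(138306, Mul(Pow(Add(Add(47, -84), -221), -1), Add(-310, Add(Add(47, -84), -221)))), -1) = Pow(Add(138306, Mul(Pow(Add(-37, -221), -1), Add(-310, Add(-37, -221)))), -1) = Pow(Add(138306, Mul(Pow(-258, -1), Add(-310, -258))), -1) = Pow(Add(138306, Mul(Rational(-1, 258), -568)), -1) = Pow(Add(138306, Rational(284, 129)), -1) = Pow(Rational(17841758, 129), -1) = Rational(129, 17841758)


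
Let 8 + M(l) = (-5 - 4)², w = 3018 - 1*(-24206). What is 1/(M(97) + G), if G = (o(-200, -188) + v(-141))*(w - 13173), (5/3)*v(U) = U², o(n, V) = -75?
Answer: 5/832775033 ≈ 6.0040e-9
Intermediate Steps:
w = 27224 (w = 3018 + 24206 = 27224)
v(U) = 3*U²/5
M(l) = 73 (M(l) = -8 + (-5 - 4)² = -8 + (-9)² = -8 + 81 = 73)
G = 832774668/5 (G = (-75 + (⅗)*(-141)²)*(27224 - 13173) = (-75 + (⅗)*19881)*14051 = (-75 + 59643/5)*14051 = (59268/5)*14051 = 832774668/5 ≈ 1.6655e+8)
1/(M(97) + G) = 1/(73 + 832774668/5) = 1/(832775033/5) = 5/832775033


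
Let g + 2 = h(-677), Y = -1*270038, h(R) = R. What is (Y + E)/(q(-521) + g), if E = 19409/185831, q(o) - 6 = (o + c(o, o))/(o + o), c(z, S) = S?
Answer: 7168773167/17839776 ≈ 401.84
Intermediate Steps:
Y = -270038
q(o) = 7 (q(o) = 6 + (o + o)/(o + o) = 6 + (2*o)/((2*o)) = 6 + (2*o)*(1/(2*o)) = 6 + 1 = 7)
g = -679 (g = -2 - 677 = -679)
E = 19409/185831 (E = 19409*(1/185831) = 19409/185831 ≈ 0.10444)
(Y + E)/(q(-521) + g) = (-270038 + 19409/185831)/(7 - 679) = -50181412169/185831/(-672) = -50181412169/185831*(-1/672) = 7168773167/17839776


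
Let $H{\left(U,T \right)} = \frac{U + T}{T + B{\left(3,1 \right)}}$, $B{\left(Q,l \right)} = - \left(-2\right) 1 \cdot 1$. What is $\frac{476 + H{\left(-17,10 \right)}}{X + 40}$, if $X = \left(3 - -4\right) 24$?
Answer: $\frac{5705}{2496} \approx 2.2857$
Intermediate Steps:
$B{\left(Q,l \right)} = 2$ ($B{\left(Q,l \right)} = - \left(-2\right) 1 = \left(-1\right) \left(-2\right) = 2$)
$H{\left(U,T \right)} = \frac{T + U}{2 + T}$ ($H{\left(U,T \right)} = \frac{U + T}{T + 2} = \frac{T + U}{2 + T}$)
$X = 168$ ($X = \left(3 + 4\right) 24 = 7 \cdot 24 = 168$)
$\frac{476 + H{\left(-17,10 \right)}}{X + 40} = \frac{476 + \frac{10 - 17}{2 + 10}}{168 + 40} = \frac{476 + \frac{1}{12} \left(-7\right)}{208} = \left(476 + \frac{1}{12} \left(-7\right)\right) \frac{1}{208} = \left(476 - \frac{7}{12}\right) \frac{1}{208} = \frac{5705}{12} \cdot \frac{1}{208} = \frac{5705}{2496}$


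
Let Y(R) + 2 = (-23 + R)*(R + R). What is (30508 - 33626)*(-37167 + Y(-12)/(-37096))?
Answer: 1074733964665/9274 ≈ 1.1589e+8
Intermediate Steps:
Y(R) = -2 + 2*R*(-23 + R) (Y(R) = -2 + (-23 + R)*(R + R) = -2 + (-23 + R)*(2*R) = -2 + 2*R*(-23 + R))
(30508 - 33626)*(-37167 + Y(-12)/(-37096)) = (30508 - 33626)*(-37167 + (-2 - 46*(-12) + 2*(-12)**2)/(-37096)) = -3118*(-37167 + (-2 + 552 + 2*144)*(-1/37096)) = -3118*(-37167 + (-2 + 552 + 288)*(-1/37096)) = -3118*(-37167 + 838*(-1/37096)) = -3118*(-37167 - 419/18548) = -3118*(-689373935/18548) = 1074733964665/9274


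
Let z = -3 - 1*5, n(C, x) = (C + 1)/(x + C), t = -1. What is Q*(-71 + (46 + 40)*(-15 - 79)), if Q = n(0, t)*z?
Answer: -65240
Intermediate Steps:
n(C, x) = (1 + C)/(C + x)
z = -8 (z = -3 - 5 = -8)
Q = 8 (Q = ((1 + 0)/(0 - 1))*(-8) = (1/(-1))*(-8) = -1*1*(-8) = -1*(-8) = 8)
Q*(-71 + (46 + 40)*(-15 - 79)) = 8*(-71 + (46 + 40)*(-15 - 79)) = 8*(-71 + 86*(-94)) = 8*(-71 - 8084) = 8*(-8155) = -65240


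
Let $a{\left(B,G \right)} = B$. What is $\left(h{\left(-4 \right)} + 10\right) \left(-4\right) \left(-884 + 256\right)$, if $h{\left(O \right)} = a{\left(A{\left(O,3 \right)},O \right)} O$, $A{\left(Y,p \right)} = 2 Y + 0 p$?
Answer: $105504$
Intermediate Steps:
$A{\left(Y,p \right)} = 2 Y$ ($A{\left(Y,p \right)} = 2 Y + 0 = 2 Y$)
$h{\left(O \right)} = 2 O^{2}$ ($h{\left(O \right)} = 2 O O = 2 O^{2}$)
$\left(h{\left(-4 \right)} + 10\right) \left(-4\right) \left(-884 + 256\right) = \left(2 \left(-4\right)^{2} + 10\right) \left(-4\right) \left(-884 + 256\right) = \left(2 \cdot 16 + 10\right) \left(-4\right) \left(-628\right) = \left(32 + 10\right) \left(-4\right) \left(-628\right) = 42 \left(-4\right) \left(-628\right) = \left(-168\right) \left(-628\right) = 105504$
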